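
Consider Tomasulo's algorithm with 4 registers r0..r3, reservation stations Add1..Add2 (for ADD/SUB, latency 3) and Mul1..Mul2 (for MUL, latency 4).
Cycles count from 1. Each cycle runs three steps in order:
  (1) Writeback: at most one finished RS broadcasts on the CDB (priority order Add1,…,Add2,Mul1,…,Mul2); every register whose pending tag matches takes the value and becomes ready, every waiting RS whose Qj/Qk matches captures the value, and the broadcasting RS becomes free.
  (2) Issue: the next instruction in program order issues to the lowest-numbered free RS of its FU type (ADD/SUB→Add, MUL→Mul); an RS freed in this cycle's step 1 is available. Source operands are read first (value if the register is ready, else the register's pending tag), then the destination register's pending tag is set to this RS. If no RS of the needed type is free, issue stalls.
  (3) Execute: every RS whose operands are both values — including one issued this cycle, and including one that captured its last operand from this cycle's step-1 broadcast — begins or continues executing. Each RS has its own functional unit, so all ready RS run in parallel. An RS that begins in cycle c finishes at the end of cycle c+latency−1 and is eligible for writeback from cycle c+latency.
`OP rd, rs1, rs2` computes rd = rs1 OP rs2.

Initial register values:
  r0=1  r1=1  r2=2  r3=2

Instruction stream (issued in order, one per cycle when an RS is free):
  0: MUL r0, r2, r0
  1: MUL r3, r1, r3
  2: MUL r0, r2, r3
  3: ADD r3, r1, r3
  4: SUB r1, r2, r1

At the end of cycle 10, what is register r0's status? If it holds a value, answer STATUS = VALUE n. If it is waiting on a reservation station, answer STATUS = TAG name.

STATUS = TAG Mul1

cycle 1: issue MUL r0<-Mul1 // r0:Mul1,r1:1,r2:2,r3:2
cycle 2: issue MUL r3<-Mul2 // r0:Mul1,r1:1,r2:2,r3:Mul2
cycle 3: stall // r0:Mul1,r1:1,r2:2,r3:Mul2
cycle 4: stall // r0:Mul1,r1:1,r2:2,r3:Mul2
cycle 5: CDB Mul1=2; issue MUL r0<-Mul1 // r0:Mul1,r1:1,r2:2,r3:Mul2
cycle 6: CDB Mul2=2; issue ADD r3<-Add1 // r0:Mul1,r1:1,r2:2,r3:Add1
cycle 7: issue SUB r1<-Add2 // r0:Mul1,r1:Add2,r2:2,r3:Add1
cycle 8: - // r0:Mul1,r1:Add2,r2:2,r3:Add1
cycle 9: CDB Add1=3 // r0:Mul1,r1:Add2,r2:2,r3:3
cycle 10: CDB Add2=1 // r0:Mul1,r1:1,r2:2,r3:3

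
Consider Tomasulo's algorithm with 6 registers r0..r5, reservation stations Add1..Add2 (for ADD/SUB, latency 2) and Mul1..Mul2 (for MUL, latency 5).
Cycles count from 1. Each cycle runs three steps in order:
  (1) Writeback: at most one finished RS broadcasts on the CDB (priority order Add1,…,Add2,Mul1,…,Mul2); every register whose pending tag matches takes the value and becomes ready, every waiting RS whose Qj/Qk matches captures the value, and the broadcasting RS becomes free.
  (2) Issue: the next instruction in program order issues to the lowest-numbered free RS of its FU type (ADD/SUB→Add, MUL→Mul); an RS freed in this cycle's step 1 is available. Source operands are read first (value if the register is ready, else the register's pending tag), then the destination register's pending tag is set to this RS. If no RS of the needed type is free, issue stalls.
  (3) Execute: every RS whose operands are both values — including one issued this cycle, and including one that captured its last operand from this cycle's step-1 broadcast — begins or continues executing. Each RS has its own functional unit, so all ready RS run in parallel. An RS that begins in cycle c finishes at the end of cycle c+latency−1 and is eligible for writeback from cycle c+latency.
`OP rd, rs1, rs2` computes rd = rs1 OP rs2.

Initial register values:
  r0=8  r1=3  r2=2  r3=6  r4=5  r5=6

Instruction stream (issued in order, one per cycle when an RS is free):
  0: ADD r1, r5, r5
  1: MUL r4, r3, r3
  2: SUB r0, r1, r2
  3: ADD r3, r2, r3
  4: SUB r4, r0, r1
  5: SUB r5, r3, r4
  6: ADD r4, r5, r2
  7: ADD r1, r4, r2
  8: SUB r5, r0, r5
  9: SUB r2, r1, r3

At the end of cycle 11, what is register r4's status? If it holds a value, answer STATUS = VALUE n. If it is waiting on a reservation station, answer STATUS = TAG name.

cycle 1: issue ADD r1<-Add1 // r0:8,r1:Add1,r2:2,r3:6,r4:5,r5:6
cycle 2: issue MUL r4<-Mul1 // r0:8,r1:Add1,r2:2,r3:6,r4:Mul1,r5:6
cycle 3: CDB Add1=12; issue SUB r0<-Add1 // r0:Add1,r1:12,r2:2,r3:6,r4:Mul1,r5:6
cycle 4: issue ADD r3<-Add2 // r0:Add1,r1:12,r2:2,r3:Add2,r4:Mul1,r5:6
cycle 5: CDB Add1=10; issue SUB r4<-Add1 // r0:10,r1:12,r2:2,r3:Add2,r4:Add1,r5:6
cycle 6: CDB Add2=8; issue SUB r5<-Add2 // r0:10,r1:12,r2:2,r3:8,r4:Add1,r5:Add2
cycle 7: CDB Add1=-2; issue ADD r4<-Add1 // r0:10,r1:12,r2:2,r3:8,r4:Add1,r5:Add2
cycle 8: CDB Mul1=36; stall // r0:10,r1:12,r2:2,r3:8,r4:Add1,r5:Add2
cycle 9: CDB Add2=10; issue ADD r1<-Add2 // r0:10,r1:Add2,r2:2,r3:8,r4:Add1,r5:10
cycle 10: stall // r0:10,r1:Add2,r2:2,r3:8,r4:Add1,r5:10
cycle 11: CDB Add1=12; issue SUB r5<-Add1 // r0:10,r1:Add2,r2:2,r3:8,r4:12,r5:Add1

STATUS = VALUE 12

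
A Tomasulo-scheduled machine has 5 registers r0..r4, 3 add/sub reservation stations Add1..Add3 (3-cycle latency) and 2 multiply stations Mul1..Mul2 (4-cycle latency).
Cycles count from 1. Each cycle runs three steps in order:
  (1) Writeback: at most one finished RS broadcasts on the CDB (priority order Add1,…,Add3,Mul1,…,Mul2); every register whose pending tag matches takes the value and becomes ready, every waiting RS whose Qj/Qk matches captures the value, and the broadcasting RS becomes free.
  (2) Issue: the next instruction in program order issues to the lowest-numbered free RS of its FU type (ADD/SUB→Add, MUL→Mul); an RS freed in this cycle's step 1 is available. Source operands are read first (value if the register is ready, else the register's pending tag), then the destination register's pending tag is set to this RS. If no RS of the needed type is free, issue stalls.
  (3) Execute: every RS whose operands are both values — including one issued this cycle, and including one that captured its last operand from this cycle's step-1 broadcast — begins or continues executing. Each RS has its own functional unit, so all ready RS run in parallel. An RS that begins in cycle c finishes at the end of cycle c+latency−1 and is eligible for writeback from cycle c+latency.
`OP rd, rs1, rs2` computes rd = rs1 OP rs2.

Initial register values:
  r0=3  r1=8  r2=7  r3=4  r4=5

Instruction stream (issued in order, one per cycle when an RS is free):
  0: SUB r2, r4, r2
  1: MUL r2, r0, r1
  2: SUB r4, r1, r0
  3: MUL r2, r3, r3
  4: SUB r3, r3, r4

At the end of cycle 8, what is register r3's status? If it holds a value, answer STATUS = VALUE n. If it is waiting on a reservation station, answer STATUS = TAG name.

STATUS = TAG Add1

cycle 1: issue SUB r2<-Add1 // r0:3,r1:8,r2:Add1,r3:4,r4:5
cycle 2: issue MUL r2<-Mul1 // r0:3,r1:8,r2:Mul1,r3:4,r4:5
cycle 3: issue SUB r4<-Add2 // r0:3,r1:8,r2:Mul1,r3:4,r4:Add2
cycle 4: CDB Add1=-2; issue MUL r2<-Mul2 // r0:3,r1:8,r2:Mul2,r3:4,r4:Add2
cycle 5: issue SUB r3<-Add1 // r0:3,r1:8,r2:Mul2,r3:Add1,r4:Add2
cycle 6: CDB Add2=5 // r0:3,r1:8,r2:Mul2,r3:Add1,r4:5
cycle 7: CDB Mul1=24 // r0:3,r1:8,r2:Mul2,r3:Add1,r4:5
cycle 8: CDB Mul2=16 // r0:3,r1:8,r2:16,r3:Add1,r4:5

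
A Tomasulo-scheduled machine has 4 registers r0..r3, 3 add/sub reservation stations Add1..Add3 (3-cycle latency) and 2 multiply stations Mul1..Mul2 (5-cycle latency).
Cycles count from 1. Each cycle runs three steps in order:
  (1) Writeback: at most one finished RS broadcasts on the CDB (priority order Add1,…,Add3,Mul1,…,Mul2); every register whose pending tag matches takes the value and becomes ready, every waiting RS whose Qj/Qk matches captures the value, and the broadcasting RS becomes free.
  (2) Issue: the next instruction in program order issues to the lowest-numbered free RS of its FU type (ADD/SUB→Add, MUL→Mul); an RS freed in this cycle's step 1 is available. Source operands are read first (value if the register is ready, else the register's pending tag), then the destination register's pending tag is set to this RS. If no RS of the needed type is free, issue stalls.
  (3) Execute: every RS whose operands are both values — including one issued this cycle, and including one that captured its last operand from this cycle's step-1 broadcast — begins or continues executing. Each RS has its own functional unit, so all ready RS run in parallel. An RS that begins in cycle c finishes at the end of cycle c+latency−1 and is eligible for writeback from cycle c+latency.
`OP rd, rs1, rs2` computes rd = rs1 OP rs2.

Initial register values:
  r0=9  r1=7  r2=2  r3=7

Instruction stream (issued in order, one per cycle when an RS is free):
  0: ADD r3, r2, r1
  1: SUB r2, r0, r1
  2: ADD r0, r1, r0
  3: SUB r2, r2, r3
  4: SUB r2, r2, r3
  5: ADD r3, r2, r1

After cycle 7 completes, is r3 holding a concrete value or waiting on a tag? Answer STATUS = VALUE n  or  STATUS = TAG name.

STATUS = TAG Add3

cycle 1: issue ADD r3<-Add1 // r0:9,r1:7,r2:2,r3:Add1
cycle 2: issue SUB r2<-Add2 // r0:9,r1:7,r2:Add2,r3:Add1
cycle 3: issue ADD r0<-Add3 // r0:Add3,r1:7,r2:Add2,r3:Add1
cycle 4: CDB Add1=9; issue SUB r2<-Add1 // r0:Add3,r1:7,r2:Add1,r3:9
cycle 5: CDB Add2=2; issue SUB r2<-Add2 // r0:Add3,r1:7,r2:Add2,r3:9
cycle 6: CDB Add3=16; issue ADD r3<-Add3 // r0:16,r1:7,r2:Add2,r3:Add3
cycle 7: - // r0:16,r1:7,r2:Add2,r3:Add3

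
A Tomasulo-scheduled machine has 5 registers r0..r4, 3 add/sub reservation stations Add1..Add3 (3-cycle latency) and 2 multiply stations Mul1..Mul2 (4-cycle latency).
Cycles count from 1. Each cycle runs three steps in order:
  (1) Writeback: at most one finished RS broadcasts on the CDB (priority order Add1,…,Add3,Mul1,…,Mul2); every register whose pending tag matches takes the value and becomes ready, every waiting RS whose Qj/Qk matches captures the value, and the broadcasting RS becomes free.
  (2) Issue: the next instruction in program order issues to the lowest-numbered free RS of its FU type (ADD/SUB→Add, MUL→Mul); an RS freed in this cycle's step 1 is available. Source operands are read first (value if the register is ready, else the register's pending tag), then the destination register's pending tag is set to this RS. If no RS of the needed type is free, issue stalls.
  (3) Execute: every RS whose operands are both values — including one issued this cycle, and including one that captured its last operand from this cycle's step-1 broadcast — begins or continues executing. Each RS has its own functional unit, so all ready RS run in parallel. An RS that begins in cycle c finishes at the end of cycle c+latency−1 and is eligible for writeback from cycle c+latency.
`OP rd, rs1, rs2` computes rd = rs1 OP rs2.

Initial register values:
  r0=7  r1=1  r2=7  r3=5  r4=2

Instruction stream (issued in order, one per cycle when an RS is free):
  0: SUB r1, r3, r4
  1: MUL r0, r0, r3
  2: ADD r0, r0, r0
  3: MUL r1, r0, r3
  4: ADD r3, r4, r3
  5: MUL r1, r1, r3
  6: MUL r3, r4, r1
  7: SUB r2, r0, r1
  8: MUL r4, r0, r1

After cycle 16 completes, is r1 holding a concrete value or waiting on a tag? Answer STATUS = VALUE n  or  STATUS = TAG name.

STATUS = TAG Mul1

  c1: issue SUB r1<-Add1  regs: r0:7,r1:Add1,r2:7,r3:5,r4:2
  c2: issue MUL r0<-Mul1  regs: r0:Mul1,r1:Add1,r2:7,r3:5,r4:2
  c3: issue ADD r0<-Add2  regs: r0:Add2,r1:Add1,r2:7,r3:5,r4:2
  c4: CDB Add1=3; issue MUL r1<-Mul2  regs: r0:Add2,r1:Mul2,r2:7,r3:5,r4:2
  c5: issue ADD r3<-Add1  regs: r0:Add2,r1:Mul2,r2:7,r3:Add1,r4:2
  c6: CDB Mul1=35; issue MUL r1<-Mul1  regs: r0:Add2,r1:Mul1,r2:7,r3:Add1,r4:2
  c7: stall  regs: r0:Add2,r1:Mul1,r2:7,r3:Add1,r4:2
  c8: CDB Add1=7; stall  regs: r0:Add2,r1:Mul1,r2:7,r3:7,r4:2
  c9: CDB Add2=70; stall  regs: r0:70,r1:Mul1,r2:7,r3:7,r4:2
  c10: stall  regs: r0:70,r1:Mul1,r2:7,r3:7,r4:2
  c11: stall  regs: r0:70,r1:Mul1,r2:7,r3:7,r4:2
  c12: stall  regs: r0:70,r1:Mul1,r2:7,r3:7,r4:2
  c13: CDB Mul2=350; issue MUL r3<-Mul2  regs: r0:70,r1:Mul1,r2:7,r3:Mul2,r4:2
  c14: issue SUB r2<-Add1  regs: r0:70,r1:Mul1,r2:Add1,r3:Mul2,r4:2
  c15: stall  regs: r0:70,r1:Mul1,r2:Add1,r3:Mul2,r4:2
  c16: stall  regs: r0:70,r1:Mul1,r2:Add1,r3:Mul2,r4:2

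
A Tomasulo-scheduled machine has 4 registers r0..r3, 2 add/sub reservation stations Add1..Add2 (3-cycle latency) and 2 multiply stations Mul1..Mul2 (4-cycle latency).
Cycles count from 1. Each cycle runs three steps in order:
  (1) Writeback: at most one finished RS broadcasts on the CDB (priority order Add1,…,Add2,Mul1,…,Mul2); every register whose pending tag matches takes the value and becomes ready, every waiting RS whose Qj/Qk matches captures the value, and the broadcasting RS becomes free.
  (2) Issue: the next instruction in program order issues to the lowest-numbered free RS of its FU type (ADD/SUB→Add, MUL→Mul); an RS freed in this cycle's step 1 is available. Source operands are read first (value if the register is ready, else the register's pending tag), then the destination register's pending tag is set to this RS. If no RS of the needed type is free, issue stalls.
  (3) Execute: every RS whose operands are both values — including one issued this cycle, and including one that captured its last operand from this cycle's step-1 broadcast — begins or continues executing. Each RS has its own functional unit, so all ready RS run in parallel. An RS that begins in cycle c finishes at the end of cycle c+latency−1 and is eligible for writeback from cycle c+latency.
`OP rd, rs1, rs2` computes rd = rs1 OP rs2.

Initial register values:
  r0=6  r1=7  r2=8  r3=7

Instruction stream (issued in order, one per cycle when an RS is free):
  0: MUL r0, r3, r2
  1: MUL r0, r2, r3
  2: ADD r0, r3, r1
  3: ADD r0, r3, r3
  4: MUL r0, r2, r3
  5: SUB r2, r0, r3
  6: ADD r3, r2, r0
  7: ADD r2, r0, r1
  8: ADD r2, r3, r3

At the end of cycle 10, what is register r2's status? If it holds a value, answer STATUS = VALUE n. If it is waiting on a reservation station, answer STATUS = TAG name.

  c1: issue MUL r0<-Mul1  regs: r0:Mul1,r1:7,r2:8,r3:7
  c2: issue MUL r0<-Mul2  regs: r0:Mul2,r1:7,r2:8,r3:7
  c3: issue ADD r0<-Add1  regs: r0:Add1,r1:7,r2:8,r3:7
  c4: issue ADD r0<-Add2  regs: r0:Add2,r1:7,r2:8,r3:7
  c5: CDB Mul1=56; issue MUL r0<-Mul1  regs: r0:Mul1,r1:7,r2:8,r3:7
  c6: CDB Add1=14; issue SUB r2<-Add1  regs: r0:Mul1,r1:7,r2:Add1,r3:7
  c7: CDB Add2=14; issue ADD r3<-Add2  regs: r0:Mul1,r1:7,r2:Add1,r3:Add2
  c8: CDB Mul2=56; stall  regs: r0:Mul1,r1:7,r2:Add1,r3:Add2
  c9: CDB Mul1=56; stall  regs: r0:56,r1:7,r2:Add1,r3:Add2
  c10: stall  regs: r0:56,r1:7,r2:Add1,r3:Add2

STATUS = TAG Add1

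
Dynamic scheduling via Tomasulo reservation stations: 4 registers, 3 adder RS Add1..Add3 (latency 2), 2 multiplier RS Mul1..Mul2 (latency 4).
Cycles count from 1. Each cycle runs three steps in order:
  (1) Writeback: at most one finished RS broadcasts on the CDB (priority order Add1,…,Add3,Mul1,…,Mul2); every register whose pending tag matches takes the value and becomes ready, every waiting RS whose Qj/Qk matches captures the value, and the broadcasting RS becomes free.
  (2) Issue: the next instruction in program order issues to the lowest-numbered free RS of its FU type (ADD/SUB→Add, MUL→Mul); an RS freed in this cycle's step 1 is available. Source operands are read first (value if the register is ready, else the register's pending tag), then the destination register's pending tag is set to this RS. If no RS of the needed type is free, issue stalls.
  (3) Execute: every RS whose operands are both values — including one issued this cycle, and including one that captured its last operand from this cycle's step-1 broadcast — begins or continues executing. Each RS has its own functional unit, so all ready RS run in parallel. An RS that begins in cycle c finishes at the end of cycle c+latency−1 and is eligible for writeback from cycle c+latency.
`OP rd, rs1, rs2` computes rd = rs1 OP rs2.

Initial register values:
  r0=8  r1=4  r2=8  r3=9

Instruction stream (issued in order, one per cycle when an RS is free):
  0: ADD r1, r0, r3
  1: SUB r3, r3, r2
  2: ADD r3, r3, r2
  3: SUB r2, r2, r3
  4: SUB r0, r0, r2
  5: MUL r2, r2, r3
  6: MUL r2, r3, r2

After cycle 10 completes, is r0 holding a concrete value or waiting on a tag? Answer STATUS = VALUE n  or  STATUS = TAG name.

cycle 1: issue ADD r1<-Add1 // r0:8,r1:Add1,r2:8,r3:9
cycle 2: issue SUB r3<-Add2 // r0:8,r1:Add1,r2:8,r3:Add2
cycle 3: CDB Add1=17; issue ADD r3<-Add1 // r0:8,r1:17,r2:8,r3:Add1
cycle 4: CDB Add2=1; issue SUB r2<-Add2 // r0:8,r1:17,r2:Add2,r3:Add1
cycle 5: issue SUB r0<-Add3 // r0:Add3,r1:17,r2:Add2,r3:Add1
cycle 6: CDB Add1=9; issue MUL r2<-Mul1 // r0:Add3,r1:17,r2:Mul1,r3:9
cycle 7: issue MUL r2<-Mul2 // r0:Add3,r1:17,r2:Mul2,r3:9
cycle 8: CDB Add2=-1 // r0:Add3,r1:17,r2:Mul2,r3:9
cycle 9: - // r0:Add3,r1:17,r2:Mul2,r3:9
cycle 10: CDB Add3=9 // r0:9,r1:17,r2:Mul2,r3:9

STATUS = VALUE 9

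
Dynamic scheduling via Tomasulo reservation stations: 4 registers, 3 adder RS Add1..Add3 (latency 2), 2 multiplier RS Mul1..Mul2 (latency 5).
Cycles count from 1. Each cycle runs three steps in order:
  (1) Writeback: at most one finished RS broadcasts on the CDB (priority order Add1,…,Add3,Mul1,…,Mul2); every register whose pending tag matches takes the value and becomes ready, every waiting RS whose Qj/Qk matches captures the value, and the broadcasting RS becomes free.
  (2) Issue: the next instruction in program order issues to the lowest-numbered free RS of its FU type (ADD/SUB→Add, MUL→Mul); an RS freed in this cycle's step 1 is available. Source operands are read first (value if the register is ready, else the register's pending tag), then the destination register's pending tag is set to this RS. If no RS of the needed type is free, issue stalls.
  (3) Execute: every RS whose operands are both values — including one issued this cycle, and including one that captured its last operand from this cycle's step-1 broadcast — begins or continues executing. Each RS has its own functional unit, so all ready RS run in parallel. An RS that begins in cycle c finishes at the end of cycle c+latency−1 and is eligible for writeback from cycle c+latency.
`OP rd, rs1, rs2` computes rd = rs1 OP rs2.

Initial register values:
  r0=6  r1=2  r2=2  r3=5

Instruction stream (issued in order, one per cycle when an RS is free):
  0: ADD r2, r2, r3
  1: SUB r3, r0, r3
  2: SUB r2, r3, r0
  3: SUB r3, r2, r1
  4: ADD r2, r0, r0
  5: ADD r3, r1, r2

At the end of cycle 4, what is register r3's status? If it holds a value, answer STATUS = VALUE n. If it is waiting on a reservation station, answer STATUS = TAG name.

cycle 1: issue ADD r2<-Add1 // r0:6,r1:2,r2:Add1,r3:5
cycle 2: issue SUB r3<-Add2 // r0:6,r1:2,r2:Add1,r3:Add2
cycle 3: CDB Add1=7; issue SUB r2<-Add1 // r0:6,r1:2,r2:Add1,r3:Add2
cycle 4: CDB Add2=1; issue SUB r3<-Add2 // r0:6,r1:2,r2:Add1,r3:Add2

STATUS = TAG Add2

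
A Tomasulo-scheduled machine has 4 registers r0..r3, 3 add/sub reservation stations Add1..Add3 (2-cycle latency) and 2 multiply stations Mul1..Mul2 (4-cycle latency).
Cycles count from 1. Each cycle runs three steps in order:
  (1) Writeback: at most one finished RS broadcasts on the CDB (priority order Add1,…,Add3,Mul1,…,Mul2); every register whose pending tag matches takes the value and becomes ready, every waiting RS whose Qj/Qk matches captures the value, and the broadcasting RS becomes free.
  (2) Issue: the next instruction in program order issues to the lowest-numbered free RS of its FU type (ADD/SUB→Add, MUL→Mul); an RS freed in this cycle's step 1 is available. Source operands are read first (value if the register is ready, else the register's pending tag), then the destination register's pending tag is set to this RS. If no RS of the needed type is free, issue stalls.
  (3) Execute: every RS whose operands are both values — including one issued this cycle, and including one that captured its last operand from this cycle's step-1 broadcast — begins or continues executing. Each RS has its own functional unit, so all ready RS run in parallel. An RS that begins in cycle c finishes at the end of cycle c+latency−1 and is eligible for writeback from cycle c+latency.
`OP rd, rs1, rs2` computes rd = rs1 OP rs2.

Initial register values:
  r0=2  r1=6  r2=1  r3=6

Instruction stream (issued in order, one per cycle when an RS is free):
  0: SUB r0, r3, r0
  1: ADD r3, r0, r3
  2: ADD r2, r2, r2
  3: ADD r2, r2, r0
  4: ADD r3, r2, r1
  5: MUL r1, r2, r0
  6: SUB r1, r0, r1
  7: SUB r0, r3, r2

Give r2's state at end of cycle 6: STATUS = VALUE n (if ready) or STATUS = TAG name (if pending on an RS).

STATUS = TAG Add3

  c1: issue SUB r0<-Add1  regs: r0:Add1,r1:6,r2:1,r3:6
  c2: issue ADD r3<-Add2  regs: r0:Add1,r1:6,r2:1,r3:Add2
  c3: CDB Add1=4; issue ADD r2<-Add1  regs: r0:4,r1:6,r2:Add1,r3:Add2
  c4: issue ADD r2<-Add3  regs: r0:4,r1:6,r2:Add3,r3:Add2
  c5: CDB Add1=2; issue ADD r3<-Add1  regs: r0:4,r1:6,r2:Add3,r3:Add1
  c6: CDB Add2=10; issue MUL r1<-Mul1  regs: r0:4,r1:Mul1,r2:Add3,r3:Add1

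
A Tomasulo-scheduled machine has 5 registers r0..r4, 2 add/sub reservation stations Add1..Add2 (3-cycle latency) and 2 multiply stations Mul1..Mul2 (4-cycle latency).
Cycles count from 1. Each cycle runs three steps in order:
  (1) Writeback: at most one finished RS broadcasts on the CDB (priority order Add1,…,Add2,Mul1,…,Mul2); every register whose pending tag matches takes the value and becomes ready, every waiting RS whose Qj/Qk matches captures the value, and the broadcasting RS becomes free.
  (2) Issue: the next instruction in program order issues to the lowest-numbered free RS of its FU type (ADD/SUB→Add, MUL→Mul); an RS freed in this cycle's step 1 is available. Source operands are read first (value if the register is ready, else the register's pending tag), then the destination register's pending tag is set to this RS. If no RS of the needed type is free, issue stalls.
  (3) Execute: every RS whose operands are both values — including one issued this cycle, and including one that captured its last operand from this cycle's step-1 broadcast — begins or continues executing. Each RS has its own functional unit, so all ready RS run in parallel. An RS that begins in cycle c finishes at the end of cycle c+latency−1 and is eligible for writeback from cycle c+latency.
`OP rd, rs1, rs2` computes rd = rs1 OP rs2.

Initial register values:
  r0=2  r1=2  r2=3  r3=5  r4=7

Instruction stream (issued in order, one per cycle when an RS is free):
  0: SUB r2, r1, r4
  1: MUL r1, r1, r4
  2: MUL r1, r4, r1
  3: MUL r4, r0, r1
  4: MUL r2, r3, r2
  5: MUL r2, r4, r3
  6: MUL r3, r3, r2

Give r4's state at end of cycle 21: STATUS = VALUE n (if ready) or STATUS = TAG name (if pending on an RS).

STATUS = VALUE 196

cycle 1: issue SUB r2<-Add1 // r0:2,r1:2,r2:Add1,r3:5,r4:7
cycle 2: issue MUL r1<-Mul1 // r0:2,r1:Mul1,r2:Add1,r3:5,r4:7
cycle 3: issue MUL r1<-Mul2 // r0:2,r1:Mul2,r2:Add1,r3:5,r4:7
cycle 4: CDB Add1=-5; stall // r0:2,r1:Mul2,r2:-5,r3:5,r4:7
cycle 5: stall // r0:2,r1:Mul2,r2:-5,r3:5,r4:7
cycle 6: CDB Mul1=14; issue MUL r4<-Mul1 // r0:2,r1:Mul2,r2:-5,r3:5,r4:Mul1
cycle 7: stall // r0:2,r1:Mul2,r2:-5,r3:5,r4:Mul1
cycle 8: stall // r0:2,r1:Mul2,r2:-5,r3:5,r4:Mul1
cycle 9: stall // r0:2,r1:Mul2,r2:-5,r3:5,r4:Mul1
cycle 10: CDB Mul2=98; issue MUL r2<-Mul2 // r0:2,r1:98,r2:Mul2,r3:5,r4:Mul1
cycle 11: stall // r0:2,r1:98,r2:Mul2,r3:5,r4:Mul1
cycle 12: stall // r0:2,r1:98,r2:Mul2,r3:5,r4:Mul1
cycle 13: stall // r0:2,r1:98,r2:Mul2,r3:5,r4:Mul1
cycle 14: CDB Mul1=196; issue MUL r2<-Mul1 // r0:2,r1:98,r2:Mul1,r3:5,r4:196
cycle 15: CDB Mul2=-25; issue MUL r3<-Mul2 // r0:2,r1:98,r2:Mul1,r3:Mul2,r4:196
cycle 16: - // r0:2,r1:98,r2:Mul1,r3:Mul2,r4:196
cycle 17: - // r0:2,r1:98,r2:Mul1,r3:Mul2,r4:196
cycle 18: CDB Mul1=980 // r0:2,r1:98,r2:980,r3:Mul2,r4:196
cycle 19: - // r0:2,r1:98,r2:980,r3:Mul2,r4:196
cycle 20: - // r0:2,r1:98,r2:980,r3:Mul2,r4:196
cycle 21: - // r0:2,r1:98,r2:980,r3:Mul2,r4:196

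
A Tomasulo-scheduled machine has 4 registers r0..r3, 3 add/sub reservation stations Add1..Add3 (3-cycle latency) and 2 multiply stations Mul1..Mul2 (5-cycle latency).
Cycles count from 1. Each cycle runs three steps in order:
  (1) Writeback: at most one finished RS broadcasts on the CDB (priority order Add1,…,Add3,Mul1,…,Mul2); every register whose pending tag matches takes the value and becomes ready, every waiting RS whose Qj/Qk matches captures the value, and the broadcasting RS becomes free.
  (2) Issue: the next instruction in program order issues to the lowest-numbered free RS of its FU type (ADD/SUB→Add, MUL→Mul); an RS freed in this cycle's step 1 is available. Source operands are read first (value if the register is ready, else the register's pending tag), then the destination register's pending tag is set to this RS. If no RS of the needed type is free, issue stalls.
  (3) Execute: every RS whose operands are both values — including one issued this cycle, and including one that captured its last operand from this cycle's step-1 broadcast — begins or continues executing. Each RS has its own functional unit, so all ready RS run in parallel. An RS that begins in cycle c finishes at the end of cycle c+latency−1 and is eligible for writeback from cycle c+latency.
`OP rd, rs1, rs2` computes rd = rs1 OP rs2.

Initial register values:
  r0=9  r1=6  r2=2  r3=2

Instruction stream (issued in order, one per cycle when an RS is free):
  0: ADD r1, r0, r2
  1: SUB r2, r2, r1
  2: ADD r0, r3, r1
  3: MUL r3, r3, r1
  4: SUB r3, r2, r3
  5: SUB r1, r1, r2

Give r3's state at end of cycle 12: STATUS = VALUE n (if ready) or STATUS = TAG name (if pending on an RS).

c1: issue ADD r1<-Add1 | r0:9,r1:Add1,r2:2,r3:2
c2: issue SUB r2<-Add2 | r0:9,r1:Add1,r2:Add2,r3:2
c3: issue ADD r0<-Add3 | r0:Add3,r1:Add1,r2:Add2,r3:2
c4: CDB Add1=11; issue MUL r3<-Mul1 | r0:Add3,r1:11,r2:Add2,r3:Mul1
c5: issue SUB r3<-Add1 | r0:Add3,r1:11,r2:Add2,r3:Add1
c6: stall | r0:Add3,r1:11,r2:Add2,r3:Add1
c7: CDB Add2=-9; issue SUB r1<-Add2 | r0:Add3,r1:Add2,r2:-9,r3:Add1
c8: CDB Add3=13 | r0:13,r1:Add2,r2:-9,r3:Add1
c9: CDB Mul1=22 | r0:13,r1:Add2,r2:-9,r3:Add1
c10: CDB Add2=20 | r0:13,r1:20,r2:-9,r3:Add1
c11: - | r0:13,r1:20,r2:-9,r3:Add1
c12: CDB Add1=-31 | r0:13,r1:20,r2:-9,r3:-31

STATUS = VALUE -31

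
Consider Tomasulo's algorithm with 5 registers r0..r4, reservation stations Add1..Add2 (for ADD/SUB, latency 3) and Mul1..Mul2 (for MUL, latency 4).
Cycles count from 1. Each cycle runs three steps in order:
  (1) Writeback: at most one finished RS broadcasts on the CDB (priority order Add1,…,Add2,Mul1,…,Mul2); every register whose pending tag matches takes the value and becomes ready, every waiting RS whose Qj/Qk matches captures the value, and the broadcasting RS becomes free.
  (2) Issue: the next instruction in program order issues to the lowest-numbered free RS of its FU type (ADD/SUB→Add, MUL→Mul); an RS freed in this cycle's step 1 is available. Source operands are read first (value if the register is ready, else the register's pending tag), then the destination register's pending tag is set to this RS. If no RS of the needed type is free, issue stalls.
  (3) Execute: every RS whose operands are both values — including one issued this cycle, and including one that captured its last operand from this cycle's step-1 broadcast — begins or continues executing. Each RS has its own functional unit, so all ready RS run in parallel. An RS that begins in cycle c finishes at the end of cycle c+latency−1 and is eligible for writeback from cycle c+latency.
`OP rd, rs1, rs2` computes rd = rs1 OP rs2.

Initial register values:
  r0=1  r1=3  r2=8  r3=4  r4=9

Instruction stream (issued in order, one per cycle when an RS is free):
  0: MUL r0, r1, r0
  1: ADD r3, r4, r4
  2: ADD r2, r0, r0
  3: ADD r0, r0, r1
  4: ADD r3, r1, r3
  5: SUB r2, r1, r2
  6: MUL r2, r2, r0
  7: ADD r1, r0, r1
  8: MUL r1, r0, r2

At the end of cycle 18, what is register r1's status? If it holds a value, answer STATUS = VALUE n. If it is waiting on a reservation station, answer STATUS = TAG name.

cycle 1: issue MUL r0<-Mul1 // r0:Mul1,r1:3,r2:8,r3:4,r4:9
cycle 2: issue ADD r3<-Add1 // r0:Mul1,r1:3,r2:8,r3:Add1,r4:9
cycle 3: issue ADD r2<-Add2 // r0:Mul1,r1:3,r2:Add2,r3:Add1,r4:9
cycle 4: stall // r0:Mul1,r1:3,r2:Add2,r3:Add1,r4:9
cycle 5: CDB Add1=18; issue ADD r0<-Add1 // r0:Add1,r1:3,r2:Add2,r3:18,r4:9
cycle 6: CDB Mul1=3; stall // r0:Add1,r1:3,r2:Add2,r3:18,r4:9
cycle 7: stall // r0:Add1,r1:3,r2:Add2,r3:18,r4:9
cycle 8: stall // r0:Add1,r1:3,r2:Add2,r3:18,r4:9
cycle 9: CDB Add1=6; issue ADD r3<-Add1 // r0:6,r1:3,r2:Add2,r3:Add1,r4:9
cycle 10: CDB Add2=6; issue SUB r2<-Add2 // r0:6,r1:3,r2:Add2,r3:Add1,r4:9
cycle 11: issue MUL r2<-Mul1 // r0:6,r1:3,r2:Mul1,r3:Add1,r4:9
cycle 12: CDB Add1=21; issue ADD r1<-Add1 // r0:6,r1:Add1,r2:Mul1,r3:21,r4:9
cycle 13: CDB Add2=-3; issue MUL r1<-Mul2 // r0:6,r1:Mul2,r2:Mul1,r3:21,r4:9
cycle 14: - // r0:6,r1:Mul2,r2:Mul1,r3:21,r4:9
cycle 15: CDB Add1=9 // r0:6,r1:Mul2,r2:Mul1,r3:21,r4:9
cycle 16: - // r0:6,r1:Mul2,r2:Mul1,r3:21,r4:9
cycle 17: CDB Mul1=-18 // r0:6,r1:Mul2,r2:-18,r3:21,r4:9
cycle 18: - // r0:6,r1:Mul2,r2:-18,r3:21,r4:9

STATUS = TAG Mul2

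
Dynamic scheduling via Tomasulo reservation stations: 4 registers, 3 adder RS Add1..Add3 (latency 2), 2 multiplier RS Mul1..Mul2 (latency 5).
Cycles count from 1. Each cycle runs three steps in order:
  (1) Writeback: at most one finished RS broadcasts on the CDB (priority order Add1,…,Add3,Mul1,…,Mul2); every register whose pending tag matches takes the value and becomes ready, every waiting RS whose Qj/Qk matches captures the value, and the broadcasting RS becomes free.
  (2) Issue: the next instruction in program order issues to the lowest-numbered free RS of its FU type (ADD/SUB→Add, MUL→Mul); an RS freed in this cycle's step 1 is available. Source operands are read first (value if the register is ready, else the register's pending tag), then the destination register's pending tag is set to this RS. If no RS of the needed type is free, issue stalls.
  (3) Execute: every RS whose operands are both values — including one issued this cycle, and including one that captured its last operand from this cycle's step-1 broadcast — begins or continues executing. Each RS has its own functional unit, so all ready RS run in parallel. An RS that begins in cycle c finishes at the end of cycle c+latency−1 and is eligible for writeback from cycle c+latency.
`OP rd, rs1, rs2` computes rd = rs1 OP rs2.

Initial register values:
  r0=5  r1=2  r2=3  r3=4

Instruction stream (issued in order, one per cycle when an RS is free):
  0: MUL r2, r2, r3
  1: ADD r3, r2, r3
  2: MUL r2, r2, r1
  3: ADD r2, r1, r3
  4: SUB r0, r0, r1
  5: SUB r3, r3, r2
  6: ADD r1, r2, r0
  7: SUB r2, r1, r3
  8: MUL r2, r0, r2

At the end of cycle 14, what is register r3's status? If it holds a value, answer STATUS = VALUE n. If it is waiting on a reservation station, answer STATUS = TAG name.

cycle 1: issue MUL r2<-Mul1 // r0:5,r1:2,r2:Mul1,r3:4
cycle 2: issue ADD r3<-Add1 // r0:5,r1:2,r2:Mul1,r3:Add1
cycle 3: issue MUL r2<-Mul2 // r0:5,r1:2,r2:Mul2,r3:Add1
cycle 4: issue ADD r2<-Add2 // r0:5,r1:2,r2:Add2,r3:Add1
cycle 5: issue SUB r0<-Add3 // r0:Add3,r1:2,r2:Add2,r3:Add1
cycle 6: CDB Mul1=12; stall // r0:Add3,r1:2,r2:Add2,r3:Add1
cycle 7: CDB Add3=3; issue SUB r3<-Add3 // r0:3,r1:2,r2:Add2,r3:Add3
cycle 8: CDB Add1=16; issue ADD r1<-Add1 // r0:3,r1:Add1,r2:Add2,r3:Add3
cycle 9: stall // r0:3,r1:Add1,r2:Add2,r3:Add3
cycle 10: CDB Add2=18; issue SUB r2<-Add2 // r0:3,r1:Add1,r2:Add2,r3:Add3
cycle 11: CDB Mul2=24; issue MUL r2<-Mul1 // r0:3,r1:Add1,r2:Mul1,r3:Add3
cycle 12: CDB Add1=21 // r0:3,r1:21,r2:Mul1,r3:Add3
cycle 13: CDB Add3=-2 // r0:3,r1:21,r2:Mul1,r3:-2
cycle 14: - // r0:3,r1:21,r2:Mul1,r3:-2

STATUS = VALUE -2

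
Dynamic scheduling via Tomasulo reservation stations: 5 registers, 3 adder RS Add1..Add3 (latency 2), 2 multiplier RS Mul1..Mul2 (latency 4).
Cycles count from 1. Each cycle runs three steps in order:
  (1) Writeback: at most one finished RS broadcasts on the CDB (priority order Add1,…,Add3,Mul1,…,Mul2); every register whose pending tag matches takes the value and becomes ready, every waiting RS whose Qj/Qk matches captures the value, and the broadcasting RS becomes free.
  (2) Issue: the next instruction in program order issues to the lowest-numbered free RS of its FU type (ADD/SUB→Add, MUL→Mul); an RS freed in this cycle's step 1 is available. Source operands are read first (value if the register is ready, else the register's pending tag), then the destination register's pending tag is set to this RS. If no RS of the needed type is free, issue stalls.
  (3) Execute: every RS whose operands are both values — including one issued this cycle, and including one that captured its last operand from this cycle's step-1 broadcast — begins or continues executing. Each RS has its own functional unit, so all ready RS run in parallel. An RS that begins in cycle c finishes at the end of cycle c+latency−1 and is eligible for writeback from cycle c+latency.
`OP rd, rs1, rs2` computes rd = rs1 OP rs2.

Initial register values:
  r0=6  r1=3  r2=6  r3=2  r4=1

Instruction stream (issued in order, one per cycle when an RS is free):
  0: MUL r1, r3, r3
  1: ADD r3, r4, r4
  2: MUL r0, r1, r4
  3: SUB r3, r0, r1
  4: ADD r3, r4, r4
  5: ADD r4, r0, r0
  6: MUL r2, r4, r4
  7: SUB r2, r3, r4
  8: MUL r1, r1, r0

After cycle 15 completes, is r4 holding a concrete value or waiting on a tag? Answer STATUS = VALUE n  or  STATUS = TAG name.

cycle 1: issue MUL r1<-Mul1 // r0:6,r1:Mul1,r2:6,r3:2,r4:1
cycle 2: issue ADD r3<-Add1 // r0:6,r1:Mul1,r2:6,r3:Add1,r4:1
cycle 3: issue MUL r0<-Mul2 // r0:Mul2,r1:Mul1,r2:6,r3:Add1,r4:1
cycle 4: CDB Add1=2; issue SUB r3<-Add1 // r0:Mul2,r1:Mul1,r2:6,r3:Add1,r4:1
cycle 5: CDB Mul1=4; issue ADD r3<-Add2 // r0:Mul2,r1:4,r2:6,r3:Add2,r4:1
cycle 6: issue ADD r4<-Add3 // r0:Mul2,r1:4,r2:6,r3:Add2,r4:Add3
cycle 7: CDB Add2=2; issue MUL r2<-Mul1 // r0:Mul2,r1:4,r2:Mul1,r3:2,r4:Add3
cycle 8: issue SUB r2<-Add2 // r0:Mul2,r1:4,r2:Add2,r3:2,r4:Add3
cycle 9: CDB Mul2=4; issue MUL r1<-Mul2 // r0:4,r1:Mul2,r2:Add2,r3:2,r4:Add3
cycle 10: - // r0:4,r1:Mul2,r2:Add2,r3:2,r4:Add3
cycle 11: CDB Add1=0 // r0:4,r1:Mul2,r2:Add2,r3:2,r4:Add3
cycle 12: CDB Add3=8 // r0:4,r1:Mul2,r2:Add2,r3:2,r4:8
cycle 13: CDB Mul2=16 // r0:4,r1:16,r2:Add2,r3:2,r4:8
cycle 14: CDB Add2=-6 // r0:4,r1:16,r2:-6,r3:2,r4:8
cycle 15: - // r0:4,r1:16,r2:-6,r3:2,r4:8

STATUS = VALUE 8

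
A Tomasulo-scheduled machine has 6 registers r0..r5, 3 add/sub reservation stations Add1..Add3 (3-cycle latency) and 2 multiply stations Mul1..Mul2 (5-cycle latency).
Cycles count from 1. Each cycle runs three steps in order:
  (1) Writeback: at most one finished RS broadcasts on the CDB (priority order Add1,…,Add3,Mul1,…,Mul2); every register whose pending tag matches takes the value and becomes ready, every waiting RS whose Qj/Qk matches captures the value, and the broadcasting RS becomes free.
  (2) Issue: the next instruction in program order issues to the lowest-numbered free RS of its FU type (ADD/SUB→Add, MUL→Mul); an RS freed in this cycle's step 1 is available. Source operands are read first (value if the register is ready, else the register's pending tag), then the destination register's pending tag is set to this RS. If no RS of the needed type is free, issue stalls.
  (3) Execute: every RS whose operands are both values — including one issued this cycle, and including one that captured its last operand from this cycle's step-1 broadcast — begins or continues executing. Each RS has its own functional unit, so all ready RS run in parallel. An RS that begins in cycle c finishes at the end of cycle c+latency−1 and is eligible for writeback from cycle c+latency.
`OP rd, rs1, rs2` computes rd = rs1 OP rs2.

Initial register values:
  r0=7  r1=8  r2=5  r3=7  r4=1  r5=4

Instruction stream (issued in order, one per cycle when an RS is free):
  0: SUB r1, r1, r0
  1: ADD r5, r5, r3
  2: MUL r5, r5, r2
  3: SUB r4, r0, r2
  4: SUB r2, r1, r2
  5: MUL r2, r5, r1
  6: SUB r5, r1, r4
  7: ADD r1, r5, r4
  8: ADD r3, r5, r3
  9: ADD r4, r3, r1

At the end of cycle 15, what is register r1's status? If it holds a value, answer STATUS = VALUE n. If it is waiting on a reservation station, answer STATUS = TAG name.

  c1: issue SUB r1<-Add1  regs: r0:7,r1:Add1,r2:5,r3:7,r4:1,r5:4
  c2: issue ADD r5<-Add2  regs: r0:7,r1:Add1,r2:5,r3:7,r4:1,r5:Add2
  c3: issue MUL r5<-Mul1  regs: r0:7,r1:Add1,r2:5,r3:7,r4:1,r5:Mul1
  c4: CDB Add1=1; issue SUB r4<-Add1  regs: r0:7,r1:1,r2:5,r3:7,r4:Add1,r5:Mul1
  c5: CDB Add2=11; issue SUB r2<-Add2  regs: r0:7,r1:1,r2:Add2,r3:7,r4:Add1,r5:Mul1
  c6: issue MUL r2<-Mul2  regs: r0:7,r1:1,r2:Mul2,r3:7,r4:Add1,r5:Mul1
  c7: CDB Add1=2; issue SUB r5<-Add1  regs: r0:7,r1:1,r2:Mul2,r3:7,r4:2,r5:Add1
  c8: CDB Add2=-4; issue ADD r1<-Add2  regs: r0:7,r1:Add2,r2:Mul2,r3:7,r4:2,r5:Add1
  c9: issue ADD r3<-Add3  regs: r0:7,r1:Add2,r2:Mul2,r3:Add3,r4:2,r5:Add1
  c10: CDB Add1=-1; issue ADD r4<-Add1  regs: r0:7,r1:Add2,r2:Mul2,r3:Add3,r4:Add1,r5:-1
  c11: CDB Mul1=55  regs: r0:7,r1:Add2,r2:Mul2,r3:Add3,r4:Add1,r5:-1
  c12: -  regs: r0:7,r1:Add2,r2:Mul2,r3:Add3,r4:Add1,r5:-1
  c13: CDB Add2=1  regs: r0:7,r1:1,r2:Mul2,r3:Add3,r4:Add1,r5:-1
  c14: CDB Add3=6  regs: r0:7,r1:1,r2:Mul2,r3:6,r4:Add1,r5:-1
  c15: -  regs: r0:7,r1:1,r2:Mul2,r3:6,r4:Add1,r5:-1

STATUS = VALUE 1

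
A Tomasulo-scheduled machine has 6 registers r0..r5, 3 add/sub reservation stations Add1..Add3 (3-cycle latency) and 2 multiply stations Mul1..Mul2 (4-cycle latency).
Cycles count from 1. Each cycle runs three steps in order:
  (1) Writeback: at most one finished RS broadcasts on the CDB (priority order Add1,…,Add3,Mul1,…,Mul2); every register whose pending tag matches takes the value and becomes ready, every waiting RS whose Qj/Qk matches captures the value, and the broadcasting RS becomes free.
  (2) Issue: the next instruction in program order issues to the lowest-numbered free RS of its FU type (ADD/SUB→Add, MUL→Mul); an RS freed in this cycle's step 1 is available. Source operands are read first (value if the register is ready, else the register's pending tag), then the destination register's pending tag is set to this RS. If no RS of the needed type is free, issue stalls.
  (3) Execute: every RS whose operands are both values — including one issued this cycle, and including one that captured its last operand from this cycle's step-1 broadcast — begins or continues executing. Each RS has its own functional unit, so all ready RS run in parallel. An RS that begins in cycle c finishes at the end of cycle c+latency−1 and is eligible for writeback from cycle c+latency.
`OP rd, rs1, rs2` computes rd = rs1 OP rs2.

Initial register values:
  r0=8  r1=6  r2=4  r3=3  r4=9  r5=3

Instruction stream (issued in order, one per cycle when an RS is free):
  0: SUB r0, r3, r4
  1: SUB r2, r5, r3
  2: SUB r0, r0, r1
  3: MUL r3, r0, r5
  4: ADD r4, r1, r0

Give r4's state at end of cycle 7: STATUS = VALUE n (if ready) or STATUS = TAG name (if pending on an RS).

  c1: issue SUB r0<-Add1  regs: r0:Add1,r1:6,r2:4,r3:3,r4:9,r5:3
  c2: issue SUB r2<-Add2  regs: r0:Add1,r1:6,r2:Add2,r3:3,r4:9,r5:3
  c3: issue SUB r0<-Add3  regs: r0:Add3,r1:6,r2:Add2,r3:3,r4:9,r5:3
  c4: CDB Add1=-6; issue MUL r3<-Mul1  regs: r0:Add3,r1:6,r2:Add2,r3:Mul1,r4:9,r5:3
  c5: CDB Add2=0; issue ADD r4<-Add1  regs: r0:Add3,r1:6,r2:0,r3:Mul1,r4:Add1,r5:3
  c6: -  regs: r0:Add3,r1:6,r2:0,r3:Mul1,r4:Add1,r5:3
  c7: CDB Add3=-12  regs: r0:-12,r1:6,r2:0,r3:Mul1,r4:Add1,r5:3

STATUS = TAG Add1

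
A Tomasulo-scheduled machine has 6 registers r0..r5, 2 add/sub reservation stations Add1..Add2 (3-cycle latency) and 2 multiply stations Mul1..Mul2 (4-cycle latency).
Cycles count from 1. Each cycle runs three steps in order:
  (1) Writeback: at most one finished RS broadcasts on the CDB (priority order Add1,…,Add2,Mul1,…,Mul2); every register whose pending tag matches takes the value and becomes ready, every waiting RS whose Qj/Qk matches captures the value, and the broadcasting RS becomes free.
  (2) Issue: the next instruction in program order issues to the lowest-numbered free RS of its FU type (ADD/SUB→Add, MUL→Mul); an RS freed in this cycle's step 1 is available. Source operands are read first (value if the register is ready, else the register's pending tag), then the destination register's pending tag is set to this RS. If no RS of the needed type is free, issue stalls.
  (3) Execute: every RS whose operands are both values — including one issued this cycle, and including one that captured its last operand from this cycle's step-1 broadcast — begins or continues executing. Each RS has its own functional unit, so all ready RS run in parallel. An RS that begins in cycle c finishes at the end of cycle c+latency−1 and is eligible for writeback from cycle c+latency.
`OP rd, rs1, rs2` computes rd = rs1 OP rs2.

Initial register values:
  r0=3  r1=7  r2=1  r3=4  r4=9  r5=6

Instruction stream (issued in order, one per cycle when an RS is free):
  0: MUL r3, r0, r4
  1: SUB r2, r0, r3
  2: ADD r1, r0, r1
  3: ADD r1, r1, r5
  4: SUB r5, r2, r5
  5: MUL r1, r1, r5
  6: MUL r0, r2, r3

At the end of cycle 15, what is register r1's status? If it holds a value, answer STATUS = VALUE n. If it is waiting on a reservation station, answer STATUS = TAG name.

c1: issue MUL r3<-Mul1 | r0:3,r1:7,r2:1,r3:Mul1,r4:9,r5:6
c2: issue SUB r2<-Add1 | r0:3,r1:7,r2:Add1,r3:Mul1,r4:9,r5:6
c3: issue ADD r1<-Add2 | r0:3,r1:Add2,r2:Add1,r3:Mul1,r4:9,r5:6
c4: stall | r0:3,r1:Add2,r2:Add1,r3:Mul1,r4:9,r5:6
c5: CDB Mul1=27; stall | r0:3,r1:Add2,r2:Add1,r3:27,r4:9,r5:6
c6: CDB Add2=10; issue ADD r1<-Add2 | r0:3,r1:Add2,r2:Add1,r3:27,r4:9,r5:6
c7: stall | r0:3,r1:Add2,r2:Add1,r3:27,r4:9,r5:6
c8: CDB Add1=-24; issue SUB r5<-Add1 | r0:3,r1:Add2,r2:-24,r3:27,r4:9,r5:Add1
c9: CDB Add2=16; issue MUL r1<-Mul1 | r0:3,r1:Mul1,r2:-24,r3:27,r4:9,r5:Add1
c10: issue MUL r0<-Mul2 | r0:Mul2,r1:Mul1,r2:-24,r3:27,r4:9,r5:Add1
c11: CDB Add1=-30 | r0:Mul2,r1:Mul1,r2:-24,r3:27,r4:9,r5:-30
c12: - | r0:Mul2,r1:Mul1,r2:-24,r3:27,r4:9,r5:-30
c13: - | r0:Mul2,r1:Mul1,r2:-24,r3:27,r4:9,r5:-30
c14: CDB Mul2=-648 | r0:-648,r1:Mul1,r2:-24,r3:27,r4:9,r5:-30
c15: CDB Mul1=-480 | r0:-648,r1:-480,r2:-24,r3:27,r4:9,r5:-30

STATUS = VALUE -480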